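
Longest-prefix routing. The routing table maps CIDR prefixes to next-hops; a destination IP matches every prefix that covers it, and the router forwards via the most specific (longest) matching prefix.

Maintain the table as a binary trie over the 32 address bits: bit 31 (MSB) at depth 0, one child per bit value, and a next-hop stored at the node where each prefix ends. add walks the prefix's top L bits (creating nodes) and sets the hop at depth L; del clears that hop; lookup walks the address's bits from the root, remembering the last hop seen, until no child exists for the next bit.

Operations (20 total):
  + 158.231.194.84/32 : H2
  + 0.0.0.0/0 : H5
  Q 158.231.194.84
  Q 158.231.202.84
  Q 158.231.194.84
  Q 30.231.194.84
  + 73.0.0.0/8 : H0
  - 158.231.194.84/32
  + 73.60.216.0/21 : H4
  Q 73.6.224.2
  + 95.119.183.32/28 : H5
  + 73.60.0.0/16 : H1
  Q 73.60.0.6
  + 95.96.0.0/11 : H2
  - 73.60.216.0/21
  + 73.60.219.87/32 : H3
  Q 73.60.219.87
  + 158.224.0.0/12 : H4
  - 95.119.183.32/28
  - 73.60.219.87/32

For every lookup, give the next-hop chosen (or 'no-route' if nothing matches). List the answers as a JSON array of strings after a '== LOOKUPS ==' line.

Apply in order:
  add 158.231.194.84/32 -> H2 at depth 32
  add 0.0.0.0/0 -> H5 at depth 0
  ? 158.231.194.84  path d0:H5→d1:-→d2:-→d3:-→d4:-→d5:-→d6:-→d7:-→d8:-→d9:-→d10:-→d11:-→d12:-→d13:-→d14:-→d15:-→d16:-→d17:-→d18:-→d19:-→d20:-→d21:-→d22:-→d23:-→d24:-→d25:-→d26:-→d27:-→d28:-→d29:-→d30:-→d31:-→d32:H2  best=H2
  ? 158.231.202.84  path d0:H5→d1:-→d2:-→d3:-→d4:-→d5:-→d6:-→d7:-→d8:-→d9:-→d10:-→d11:-→d12:-→d13:-→d14:-→d15:-→d16:-→d17:-→d18:-→d19:-→d20:-  best=H5
  ? 158.231.194.84  path d0:H5→d1:-→d2:-→d3:-→d4:-→d5:-→d6:-→d7:-→d8:-→d9:-→d10:-→d11:-→d12:-→d13:-→d14:-→d15:-→d16:-→d17:-→d18:-→d19:-→d20:-→d21:-→d22:-→d23:-→d24:-→d25:-→d26:-→d27:-→d28:-→d29:-→d30:-→d31:-→d32:H2  best=H2
  ? 30.231.194.84  path d0:H5  best=H5
  add 73.0.0.0/8 -> H0 at depth 8
  - 158.231.194.84/32 clear@32
  add 73.60.216.0/21 -> H4 at depth 21
  ? 73.6.224.2  path d0:H5→d1:-→d2:-→d3:-→d4:-→d5:-→d6:-→d7:-→d8:H0→d9:-→d10:-  best=H0
  add 95.119.183.32/28 -> H5 at depth 28
  add 73.60.0.0/16 -> H1 at depth 16
  ? 73.60.0.6  path d0:H5→d1:-→d2:-→d3:-→d4:-→d5:-→d6:-→d7:-→d8:H0→d9:-→d10:-→d11:-→d12:-→d13:-→d14:-→d15:-→d16:H1  best=H1
  add 95.96.0.0/11 -> H2 at depth 11
  - 73.60.216.0/21 clear@21
  add 73.60.219.87/32 -> H3 at depth 32
  ? 73.60.219.87  path d0:H5→d1:-→d2:-→d3:-→d4:-→d5:-→d6:-→d7:-→d8:H0→d9:-→d10:-→d11:-→d12:-→d13:-→d14:-→d15:-→d16:H1→d17:-→d18:-→d19:-→d20:-→d21:-→d22:-→d23:-→d24:-→d25:-→d26:-→d27:-→d28:-→d29:-→d30:-→d31:-→d32:H3  best=H3
  add 158.224.0.0/12 -> H4 at depth 12
  - 95.119.183.32/28 clear@28
  - 73.60.219.87/32 clear@32

== LOOKUPS ==
["H2","H5","H2","H5","H0","H1","H3"]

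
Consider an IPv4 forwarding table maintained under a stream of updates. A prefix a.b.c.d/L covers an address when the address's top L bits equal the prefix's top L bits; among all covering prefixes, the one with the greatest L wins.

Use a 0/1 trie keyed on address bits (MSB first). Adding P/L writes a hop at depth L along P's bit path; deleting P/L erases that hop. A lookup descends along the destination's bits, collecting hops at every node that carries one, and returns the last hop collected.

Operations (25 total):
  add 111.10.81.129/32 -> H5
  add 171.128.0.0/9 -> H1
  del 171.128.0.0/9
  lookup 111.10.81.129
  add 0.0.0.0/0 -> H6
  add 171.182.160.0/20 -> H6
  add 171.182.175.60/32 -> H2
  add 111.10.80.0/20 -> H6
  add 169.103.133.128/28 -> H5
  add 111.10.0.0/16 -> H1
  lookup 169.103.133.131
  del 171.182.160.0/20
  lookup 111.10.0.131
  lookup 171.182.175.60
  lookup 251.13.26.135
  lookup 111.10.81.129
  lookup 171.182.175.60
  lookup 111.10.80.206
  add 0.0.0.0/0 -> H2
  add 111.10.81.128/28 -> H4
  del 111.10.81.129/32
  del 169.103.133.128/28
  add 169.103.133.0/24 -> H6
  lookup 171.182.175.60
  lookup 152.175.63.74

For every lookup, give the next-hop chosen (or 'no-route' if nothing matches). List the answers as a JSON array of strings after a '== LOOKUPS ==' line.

Process each operation:
  + 111.10.81.129/32 (H5) depth=32
  + 171.128.0.0/9 (H1) depth=9
  del 171.128.0.0/9 (clear depth 9)
  lookup 111.10.81.129: bits 01101111000010100101000110000001 walk d0:-→d1:-→d2:-→d3:-→d4:-→d5:-→d6:-→d7:-→d8:-→d9:-→d10:-→d11:-→d12:-→d13:-→d14:-→d15:-→d16:-→d17:-→d18:-→d19:-→d20:-→d21:-→d22:-→d23:-→d24:-→d25:-→d26:-→d27:-→d28:-→d29:-→d30:-→d31:-→d32:H5 -> H5
  + 0.0.0.0/0 (H6) depth=0
  + 171.182.160.0/20 (H6) depth=20
  + 171.182.175.60/32 (H2) depth=32
  + 111.10.80.0/20 (H6) depth=20
  + 169.103.133.128/28 (H5) depth=28
  + 111.10.0.0/16 (H1) depth=16
  lookup 169.103.133.131: bits 1010100101100111100001011000 walk d0:H6→d1:-→d2:-→d3:-→d4:-→d5:-→d6:-→d7:-→d8:-→d9:-→d10:-→d11:-→d12:-→d13:-→d14:-→d15:-→d16:-→d17:-→d18:-→d19:-→d20:-→d21:-→d22:-→d23:-→d24:-→d25:-→d26:-→d27:-→d28:H5 -> H5
  del 171.182.160.0/20 (clear depth 20)
  lookup 111.10.0.131: bits 01101111000010100 walk d0:H6→d1:-→d2:-→d3:-→d4:-→d5:-→d6:-→d7:-→d8:-→d9:-→d10:-→d11:-→d12:-→d13:-→d14:-→d15:-→d16:H1→d17:- -> H1
  lookup 171.182.175.60: bits 10101011101101101010111100111100 walk d0:H6→d1:-→d2:-→d3:-→d4:-→d5:-→d6:-→d7:-→d8:-→d9:-→d10:-→d11:-→d12:-→d13:-→d14:-→d15:-→d16:-→d17:-→d18:-→d19:-→d20:-→d21:-→d22:-→d23:-→d24:-→d25:-→d26:-→d27:-→d28:-→d29:-→d30:-→d31:-→d32:H2 -> H2
  lookup 251.13.26.135: bits 1 walk d0:H6→d1:- -> H6
  lookup 111.10.81.129: bits 01101111000010100101000110000001 walk d0:H6→d1:-→d2:-→d3:-→d4:-→d5:-→d6:-→d7:-→d8:-→d9:-→d10:-→d11:-→d12:-→d13:-→d14:-→d15:-→d16:H1→d17:-→d18:-→d19:-→d20:H6→d21:-→d22:-→d23:-→d24:-→d25:-→d26:-→d27:-→d28:-→d29:-→d30:-→d31:-→d32:H5 -> H5
  lookup 171.182.175.60: bits 10101011101101101010111100111100 walk d0:H6→d1:-→d2:-→d3:-→d4:-→d5:-→d6:-→d7:-→d8:-→d9:-→d10:-→d11:-→d12:-→d13:-→d14:-→d15:-→d16:-→d17:-→d18:-→d19:-→d20:-→d21:-→d22:-→d23:-→d24:-→d25:-→d26:-→d27:-→d28:-→d29:-→d30:-→d31:-→d32:H2 -> H2
  lookup 111.10.80.206: bits 01101111000010100101000 walk d0:H6→d1:-→d2:-→d3:-→d4:-→d5:-→d6:-→d7:-→d8:-→d9:-→d10:-→d11:-→d12:-→d13:-→d14:-→d15:-→d16:H1→d17:-→d18:-→d19:-→d20:H6→d21:-→d22:-→d23:- -> H6
  + 0.0.0.0/0 (H2) depth=0
  + 111.10.81.128/28 (H4) depth=28
  del 111.10.81.129/32 (clear depth 32)
  del 169.103.133.128/28 (clear depth 28)
  + 169.103.133.0/24 (H6) depth=24
  lookup 171.182.175.60: bits 10101011101101101010111100111100 walk d0:H2→d1:-→d2:-→d3:-→d4:-→d5:-→d6:-→d7:-→d8:-→d9:-→d10:-→d11:-→d12:-→d13:-→d14:-→d15:-→d16:-→d17:-→d18:-→d19:-→d20:-→d21:-→d22:-→d23:-→d24:-→d25:-→d26:-→d27:-→d28:-→d29:-→d30:-→d31:-→d32:H2 -> H2
  lookup 152.175.63.74: bits 10 walk d0:H2→d1:-→d2:- -> H2

== LOOKUPS ==
["H5","H5","H1","H2","H6","H5","H2","H6","H2","H2"]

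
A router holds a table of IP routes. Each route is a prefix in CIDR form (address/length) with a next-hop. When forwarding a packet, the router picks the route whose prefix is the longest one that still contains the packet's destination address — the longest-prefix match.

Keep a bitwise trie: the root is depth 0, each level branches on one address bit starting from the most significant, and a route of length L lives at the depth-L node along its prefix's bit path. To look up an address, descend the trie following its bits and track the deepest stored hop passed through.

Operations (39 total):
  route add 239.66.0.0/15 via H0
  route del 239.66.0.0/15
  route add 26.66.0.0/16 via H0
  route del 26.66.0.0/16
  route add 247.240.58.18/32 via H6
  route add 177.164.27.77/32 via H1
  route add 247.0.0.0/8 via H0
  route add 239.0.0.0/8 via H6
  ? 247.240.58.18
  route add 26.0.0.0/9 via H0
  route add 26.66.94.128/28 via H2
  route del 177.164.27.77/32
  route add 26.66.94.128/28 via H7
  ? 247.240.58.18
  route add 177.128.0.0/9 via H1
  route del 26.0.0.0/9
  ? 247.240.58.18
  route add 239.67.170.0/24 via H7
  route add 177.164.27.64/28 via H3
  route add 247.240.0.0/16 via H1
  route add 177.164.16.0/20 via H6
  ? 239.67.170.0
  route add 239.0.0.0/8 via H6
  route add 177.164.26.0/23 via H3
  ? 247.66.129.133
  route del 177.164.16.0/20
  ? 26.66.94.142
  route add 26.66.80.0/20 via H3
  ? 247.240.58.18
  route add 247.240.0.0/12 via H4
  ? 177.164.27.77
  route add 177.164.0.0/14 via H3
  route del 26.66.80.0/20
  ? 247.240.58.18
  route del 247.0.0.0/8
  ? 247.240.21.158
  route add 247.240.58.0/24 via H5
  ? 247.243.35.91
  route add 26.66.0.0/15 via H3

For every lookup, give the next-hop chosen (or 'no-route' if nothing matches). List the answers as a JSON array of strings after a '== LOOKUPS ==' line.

Process each operation:
  + 239.66.0.0/15 (H0) depth=15
  del 239.66.0.0/15 (clear depth 15)
  + 26.66.0.0/16 (H0) depth=16
  del 26.66.0.0/16 (clear depth 16)
  + 247.240.58.18/32 (H6) depth=32
  + 177.164.27.77/32 (H1) depth=32
  + 247.0.0.0/8 (H0) depth=8
  + 239.0.0.0/8 (H6) depth=8
  ? 247.240.58.18  path d0:-→d1:-→d2:-→d3:-→d4:-→d5:-→d6:-→d7:-→d8:H0→d9:-→d10:-→d11:-→d12:-→d13:-→d14:-→d15:-→d16:-→d17:-→d18:-→d19:-→d20:-→d21:-→d22:-→d23:-→d24:-→d25:-→d26:-→d27:-→d28:-→d29:-→d30:-→d31:-→d32:H6  best=H6
  + 26.0.0.0/9 (H0) depth=9
  + 26.66.94.128/28 (H2) depth=28
  del 177.164.27.77/32 (clear depth 32)
  + 26.66.94.128/28 (H7) depth=28
  ? 247.240.58.18  path d0:-→d1:-→d2:-→d3:-→d4:-→d5:-→d6:-→d7:-→d8:H0→d9:-→d10:-→d11:-→d12:-→d13:-→d14:-→d15:-→d16:-→d17:-→d18:-→d19:-→d20:-→d21:-→d22:-→d23:-→d24:-→d25:-→d26:-→d27:-→d28:-→d29:-→d30:-→d31:-→d32:H6  best=H6
  + 177.128.0.0/9 (H1) depth=9
  del 26.0.0.0/9 (clear depth 9)
  ? 247.240.58.18  path d0:-→d1:-→d2:-→d3:-→d4:-→d5:-→d6:-→d7:-→d8:H0→d9:-→d10:-→d11:-→d12:-→d13:-→d14:-→d15:-→d16:-→d17:-→d18:-→d19:-→d20:-→d21:-→d22:-→d23:-→d24:-→d25:-→d26:-→d27:-→d28:-→d29:-→d30:-→d31:-→d32:H6  best=H6
  + 239.67.170.0/24 (H7) depth=24
  + 177.164.27.64/28 (H3) depth=28
  + 247.240.0.0/16 (H1) depth=16
  + 177.164.16.0/20 (H6) depth=20
  ? 239.67.170.0  path d0:-→d1:-→d2:-→d3:-→d4:-→d5:-→d6:-→d7:-→d8:H6→d9:-→d10:-→d11:-→d12:-→d13:-→d14:-→d15:-→d16:-→d17:-→d18:-→d19:-→d20:-→d21:-→d22:-→d23:-→d24:H7  best=H7
  + 239.0.0.0/8 (H6) depth=8
  + 177.164.26.0/23 (H3) depth=23
  ? 247.66.129.133  path d0:-→d1:-→d2:-→d3:-→d4:-→d5:-→d6:-→d7:-→d8:H0  best=H0
  del 177.164.16.0/20 (clear depth 20)
  ? 26.66.94.142  path d0:-→d1:-→d2:-→d3:-→d4:-→d5:-→d6:-→d7:-→d8:-→d9:-→d10:-→d11:-→d12:-→d13:-→d14:-→d15:-→d16:-→d17:-→d18:-→d19:-→d20:-→d21:-→d22:-→d23:-→d24:-→d25:-→d26:-→d27:-→d28:H7  best=H7
  + 26.66.80.0/20 (H3) depth=20
  ? 247.240.58.18  path d0:-→d1:-→d2:-→d3:-→d4:-→d5:-→d6:-→d7:-→d8:H0→d9:-→d10:-→d11:-→d12:-→d13:-→d14:-→d15:-→d16:H1→d17:-→d18:-→d19:-→d20:-→d21:-→d22:-→d23:-→d24:-→d25:-→d26:-→d27:-→d28:-→d29:-→d30:-→d31:-→d32:H6  best=H6
  + 247.240.0.0/12 (H4) depth=12
  ? 177.164.27.77  path d0:-→d1:-→d2:-→d3:-→d4:-→d5:-→d6:-→d7:-→d8:-→d9:H1→d10:-→d11:-→d12:-→d13:-→d14:-→d15:-→d16:-→d17:-→d18:-→d19:-→d20:-→d21:-→d22:-→d23:H3→d24:-→d25:-→d26:-→d27:-→d28:H3→d29:-→d30:-→d31:-→d32:-  best=H3
  + 177.164.0.0/14 (H3) depth=14
  del 26.66.80.0/20 (clear depth 20)
  ? 247.240.58.18  path d0:-→d1:-→d2:-→d3:-→d4:-→d5:-→d6:-→d7:-→d8:H0→d9:-→d10:-→d11:-→d12:H4→d13:-→d14:-→d15:-→d16:H1→d17:-→d18:-→d19:-→d20:-→d21:-→d22:-→d23:-→d24:-→d25:-→d26:-→d27:-→d28:-→d29:-→d30:-→d31:-→d32:H6  best=H6
  del 247.0.0.0/8 (clear depth 8)
  ? 247.240.21.158  path d0:-→d1:-→d2:-→d3:-→d4:-→d5:-→d6:-→d7:-→d8:-→d9:-→d10:-→d11:-→d12:H4→d13:-→d14:-→d15:-→d16:H1→d17:-→d18:-  best=H1
  + 247.240.58.0/24 (H5) depth=24
  ? 247.243.35.91  path d0:-→d1:-→d2:-→d3:-→d4:-→d5:-→d6:-→d7:-→d8:-→d9:-→d10:-→d11:-→d12:H4→d13:-→d14:-  best=H4
  + 26.66.0.0/15 (H3) depth=15

== LOOKUPS ==
["H6","H6","H6","H7","H0","H7","H6","H3","H6","H1","H4"]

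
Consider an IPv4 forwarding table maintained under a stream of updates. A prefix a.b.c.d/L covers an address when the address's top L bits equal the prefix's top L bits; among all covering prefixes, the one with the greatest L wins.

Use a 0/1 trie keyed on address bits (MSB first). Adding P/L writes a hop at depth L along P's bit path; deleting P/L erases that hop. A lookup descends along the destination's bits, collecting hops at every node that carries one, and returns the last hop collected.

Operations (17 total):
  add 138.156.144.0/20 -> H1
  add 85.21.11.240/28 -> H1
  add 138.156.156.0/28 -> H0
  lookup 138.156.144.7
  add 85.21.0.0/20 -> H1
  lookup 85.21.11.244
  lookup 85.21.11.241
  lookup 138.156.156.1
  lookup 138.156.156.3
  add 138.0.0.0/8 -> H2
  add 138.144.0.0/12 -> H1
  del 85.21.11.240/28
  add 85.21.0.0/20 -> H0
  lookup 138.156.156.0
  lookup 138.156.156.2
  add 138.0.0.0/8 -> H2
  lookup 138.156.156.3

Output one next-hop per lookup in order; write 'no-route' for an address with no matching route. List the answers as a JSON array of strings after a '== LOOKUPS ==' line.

Apply in order:
  + 138.156.144.0/20 (H1) depth=20
  + 85.21.11.240/28 (H1) depth=28
  + 138.156.156.0/28 (H0) depth=28
  Q 138.156.144.7: descend 10001010100111001001 ; hops seen [H1] ; pick H1
  + 85.21.0.0/20 (H1) depth=20
  Q 85.21.11.244: descend 0101010100010101000010111111 ; hops seen [H1,H1] ; pick H1
  Q 85.21.11.241: descend 0101010100010101000010111111 ; hops seen [H1,H1] ; pick H1
  Q 138.156.156.1: descend 1000101010011100100111000000 ; hops seen [H1,H0] ; pick H0
  Q 138.156.156.3: descend 1000101010011100100111000000 ; hops seen [H1,H0] ; pick H0
  + 138.0.0.0/8 (H2) depth=8
  + 138.144.0.0/12 (H1) depth=12
  del 85.21.11.240/28 (clear depth 28)
  + 85.21.0.0/20 (H0) depth=20
  Q 138.156.156.0: descend 1000101010011100100111000000 ; hops seen [H2,H1,H1,H0] ; pick H0
  Q 138.156.156.2: descend 1000101010011100100111000000 ; hops seen [H2,H1,H1,H0] ; pick H0
  + 138.0.0.0/8 (H2) depth=8
  Q 138.156.156.3: descend 1000101010011100100111000000 ; hops seen [H2,H1,H1,H0] ; pick H0

== LOOKUPS ==
["H1","H1","H1","H0","H0","H0","H0","H0"]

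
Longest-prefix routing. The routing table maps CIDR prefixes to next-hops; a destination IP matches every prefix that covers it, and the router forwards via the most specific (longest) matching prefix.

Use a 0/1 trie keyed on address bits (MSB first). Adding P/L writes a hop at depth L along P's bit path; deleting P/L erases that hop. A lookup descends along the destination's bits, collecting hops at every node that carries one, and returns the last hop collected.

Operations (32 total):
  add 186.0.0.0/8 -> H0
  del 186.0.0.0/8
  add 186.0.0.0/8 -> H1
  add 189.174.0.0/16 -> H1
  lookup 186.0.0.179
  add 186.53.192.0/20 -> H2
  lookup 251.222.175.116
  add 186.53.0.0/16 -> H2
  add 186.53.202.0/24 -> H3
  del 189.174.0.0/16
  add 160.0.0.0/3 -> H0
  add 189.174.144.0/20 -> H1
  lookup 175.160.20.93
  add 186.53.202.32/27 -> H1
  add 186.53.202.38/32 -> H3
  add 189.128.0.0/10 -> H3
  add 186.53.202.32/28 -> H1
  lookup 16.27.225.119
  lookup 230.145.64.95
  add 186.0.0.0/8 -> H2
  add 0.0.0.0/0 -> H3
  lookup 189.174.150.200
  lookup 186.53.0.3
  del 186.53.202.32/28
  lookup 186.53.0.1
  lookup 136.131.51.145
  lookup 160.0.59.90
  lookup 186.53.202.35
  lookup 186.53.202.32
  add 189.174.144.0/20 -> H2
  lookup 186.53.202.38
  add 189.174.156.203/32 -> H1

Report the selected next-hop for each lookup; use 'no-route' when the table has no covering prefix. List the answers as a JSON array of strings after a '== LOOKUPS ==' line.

Trace:
  add 186.0.0.0/8 -> H0 at depth 8
  - 186.0.0.0/8 clear@8
  add 186.0.0.0/8 -> H1 at depth 8
  add 189.174.0.0/16 -> H1 at depth 16
  lookup 186.0.0.179: bits 10111010 walk d0:-→d1:-→d2:-→d3:-→d4:-→d5:-→d6:-→d7:-→d8:H1 -> H1
  add 186.53.192.0/20 -> H2 at depth 20
  lookup 251.222.175.116: bits 1 walk d0:-→d1:- -> no-route
  add 186.53.0.0/16 -> H2 at depth 16
  add 186.53.202.0/24 -> H3 at depth 24
  - 189.174.0.0/16 clear@16
  add 160.0.0.0/3 -> H0 at depth 3
  add 189.174.144.0/20 -> H1 at depth 20
  lookup 175.160.20.93: bits 101 walk d0:-→d1:-→d2:-→d3:H0 -> H0
  add 186.53.202.32/27 -> H1 at depth 27
  add 186.53.202.38/32 -> H3 at depth 32
  add 189.128.0.0/10 -> H3 at depth 10
  add 186.53.202.32/28 -> H1 at depth 28
  lookup 16.27.225.119: bits ε walk d0:- -> no-route
  lookup 230.145.64.95: bits 1 walk d0:-→d1:- -> no-route
  add 186.0.0.0/8 -> H2 at depth 8
  add 0.0.0.0/0 -> H3 at depth 0
  lookup 189.174.150.200: bits 10111101101011101001 walk d0:H3→d1:-→d2:-→d3:H0→d4:-→d5:-→d6:-→d7:-→d8:-→d9:-→d10:H3→d11:-→d12:-→d13:-→d14:-→d15:-→d16:-→d17:-→d18:-→d19:-→d20:H1 -> H1
  lookup 186.53.0.3: bits 1011101000110101 walk d0:H3→d1:-→d2:-→d3:H0→d4:-→d5:-→d6:-→d7:-→d8:H2→d9:-→d10:-→d11:-→d12:-→d13:-→d14:-→d15:-→d16:H2 -> H2
  - 186.53.202.32/28 clear@28
  lookup 186.53.0.1: bits 1011101000110101 walk d0:H3→d1:-→d2:-→d3:H0→d4:-→d5:-→d6:-→d7:-→d8:H2→d9:-→d10:-→d11:-→d12:-→d13:-→d14:-→d15:-→d16:H2 -> H2
  lookup 136.131.51.145: bits 10 walk d0:H3→d1:-→d2:- -> H3
  lookup 160.0.59.90: bits 101 walk d0:H3→d1:-→d2:-→d3:H0 -> H0
  lookup 186.53.202.35: bits 10111010001101011100101000100 walk d0:H3→d1:-→d2:-→d3:H0→d4:-→d5:-→d6:-→d7:-→d8:H2→d9:-→d10:-→d11:-→d12:-→d13:-→d14:-→d15:-→d16:H2→d17:-→d18:-→d19:-→d20:H2→d21:-→d22:-→d23:-→d24:H3→d25:-→d26:-→d27:H1→d28:-→d29:- -> H1
  lookup 186.53.202.32: bits 10111010001101011100101000100 walk d0:H3→d1:-→d2:-→d3:H0→d4:-→d5:-→d6:-→d7:-→d8:H2→d9:-→d10:-→d11:-→d12:-→d13:-→d14:-→d15:-→d16:H2→d17:-→d18:-→d19:-→d20:H2→d21:-→d22:-→d23:-→d24:H3→d25:-→d26:-→d27:H1→d28:-→d29:- -> H1
  add 189.174.144.0/20 -> H2 at depth 20
  lookup 186.53.202.38: bits 10111010001101011100101000100110 walk d0:H3→d1:-→d2:-→d3:H0→d4:-→d5:-→d6:-→d7:-→d8:H2→d9:-→d10:-→d11:-→d12:-→d13:-→d14:-→d15:-→d16:H2→d17:-→d18:-→d19:-→d20:H2→d21:-→d22:-→d23:-→d24:H3→d25:-→d26:-→d27:H1→d28:-→d29:-→d30:-→d31:-→d32:H3 -> H3
  add 189.174.156.203/32 -> H1 at depth 32

== LOOKUPS ==
["H1","no-route","H0","no-route","no-route","H1","H2","H2","H3","H0","H1","H1","H3"]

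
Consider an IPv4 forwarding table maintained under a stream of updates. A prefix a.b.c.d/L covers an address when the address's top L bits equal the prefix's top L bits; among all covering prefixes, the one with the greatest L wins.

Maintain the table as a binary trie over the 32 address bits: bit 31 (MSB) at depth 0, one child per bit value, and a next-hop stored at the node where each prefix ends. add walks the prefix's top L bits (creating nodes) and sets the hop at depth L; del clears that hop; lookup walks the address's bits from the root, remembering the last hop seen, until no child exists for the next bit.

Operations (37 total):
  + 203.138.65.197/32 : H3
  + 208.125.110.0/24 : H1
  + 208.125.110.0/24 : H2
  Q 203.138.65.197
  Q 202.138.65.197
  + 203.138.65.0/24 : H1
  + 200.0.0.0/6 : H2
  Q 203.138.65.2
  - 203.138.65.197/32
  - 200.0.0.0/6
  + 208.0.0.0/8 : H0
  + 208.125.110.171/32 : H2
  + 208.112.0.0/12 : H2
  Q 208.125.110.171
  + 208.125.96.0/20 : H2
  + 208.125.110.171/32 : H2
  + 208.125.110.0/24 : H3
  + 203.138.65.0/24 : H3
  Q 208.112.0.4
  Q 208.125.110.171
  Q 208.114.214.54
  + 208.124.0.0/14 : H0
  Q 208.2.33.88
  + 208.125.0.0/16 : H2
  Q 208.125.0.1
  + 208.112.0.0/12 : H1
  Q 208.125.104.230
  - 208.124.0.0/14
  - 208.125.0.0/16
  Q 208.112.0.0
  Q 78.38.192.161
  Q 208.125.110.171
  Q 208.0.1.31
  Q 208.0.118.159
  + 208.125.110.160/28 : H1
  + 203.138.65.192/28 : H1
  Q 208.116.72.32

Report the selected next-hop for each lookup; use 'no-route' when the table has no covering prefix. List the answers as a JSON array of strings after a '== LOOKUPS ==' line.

Trace:
  + 203.138.65.197/32 (H3) depth=32
  + 208.125.110.0/24 (H1) depth=24
  + 208.125.110.0/24 (H2) depth=24
  lookup 203.138.65.197: bits 11001011100010100100000111000101 walk d0:-→d1:-→d2:-→d3:-→d4:-→d5:-→d6:-→d7:-→d8:-→d9:-→d10:-→d11:-→d12:-→d13:-→d14:-→d15:-→d16:-→d17:-→d18:-→d19:-→d20:-→d21:-→d22:-→d23:-→d24:-→d25:-→d26:-→d27:-→d28:-→d29:-→d30:-→d31:-→d32:H3 -> H3
  lookup 202.138.65.197: bits 1100101 walk d0:-→d1:-→d2:-→d3:-→d4:-→d5:-→d6:-→d7:- -> no-route
  + 203.138.65.0/24 (H1) depth=24
  + 200.0.0.0/6 (H2) depth=6
  lookup 203.138.65.2: bits 110010111000101001000001 walk d0:-→d1:-→d2:-→d3:-→d4:-→d5:-→d6:H2→d7:-→d8:-→d9:-→d10:-→d11:-→d12:-→d13:-→d14:-→d15:-→d16:-→d17:-→d18:-→d19:-→d20:-→d21:-→d22:-→d23:-→d24:H1 -> H1
  - 203.138.65.197/32 clear@32
  - 200.0.0.0/6 clear@6
  + 208.0.0.0/8 (H0) depth=8
  + 208.125.110.171/32 (H2) depth=32
  + 208.112.0.0/12 (H2) depth=12
  lookup 208.125.110.171: bits 11010000011111010110111010101011 walk d0:-→d1:-→d2:-→d3:-→d4:-→d5:-→d6:-→d7:-→d8:H0→d9:-→d10:-→d11:-→d12:H2→d13:-→d14:-→d15:-→d16:-→d17:-→d18:-→d19:-→d20:-→d21:-→d22:-→d23:-→d24:H2→d25:-→d26:-→d27:-→d28:-→d29:-→d30:-→d31:-→d32:H2 -> H2
  + 208.125.96.0/20 (H2) depth=20
  + 208.125.110.171/32 (H2) depth=32
  + 208.125.110.0/24 (H3) depth=24
  + 203.138.65.0/24 (H3) depth=24
  lookup 208.112.0.4: bits 110100000111 walk d0:-→d1:-→d2:-→d3:-→d4:-→d5:-→d6:-→d7:-→d8:H0→d9:-→d10:-→d11:-→d12:H2 -> H2
  lookup 208.125.110.171: bits 11010000011111010110111010101011 walk d0:-→d1:-→d2:-→d3:-→d4:-→d5:-→d6:-→d7:-→d8:H0→d9:-→d10:-→d11:-→d12:H2→d13:-→d14:-→d15:-→d16:-→d17:-→d18:-→d19:-→d20:H2→d21:-→d22:-→d23:-→d24:H3→d25:-→d26:-→d27:-→d28:-→d29:-→d30:-→d31:-→d32:H2 -> H2
  lookup 208.114.214.54: bits 110100000111 walk d0:-→d1:-→d2:-→d3:-→d4:-→d5:-→d6:-→d7:-→d8:H0→d9:-→d10:-→d11:-→d12:H2 -> H2
  + 208.124.0.0/14 (H0) depth=14
  lookup 208.2.33.88: bits 110100000 walk d0:-→d1:-→d2:-→d3:-→d4:-→d5:-→d6:-→d7:-→d8:H0→d9:- -> H0
  + 208.125.0.0/16 (H2) depth=16
  lookup 208.125.0.1: bits 11010000011111010 walk d0:-→d1:-→d2:-→d3:-→d4:-→d5:-→d6:-→d7:-→d8:H0→d9:-→d10:-→d11:-→d12:H2→d13:-→d14:H0→d15:-→d16:H2→d17:- -> H2
  + 208.112.0.0/12 (H1) depth=12
  lookup 208.125.104.230: bits 110100000111110101101 walk d0:-→d1:-→d2:-→d3:-→d4:-→d5:-→d6:-→d7:-→d8:H0→d9:-→d10:-→d11:-→d12:H1→d13:-→d14:H0→d15:-→d16:H2→d17:-→d18:-→d19:-→d20:H2→d21:- -> H2
  - 208.124.0.0/14 clear@14
  - 208.125.0.0/16 clear@16
  lookup 208.112.0.0: bits 110100000111 walk d0:-→d1:-→d2:-→d3:-→d4:-→d5:-→d6:-→d7:-→d8:H0→d9:-→d10:-→d11:-→d12:H1 -> H1
  lookup 78.38.192.161: bits ε walk d0:- -> no-route
  lookup 208.125.110.171: bits 11010000011111010110111010101011 walk d0:-→d1:-→d2:-→d3:-→d4:-→d5:-→d6:-→d7:-→d8:H0→d9:-→d10:-→d11:-→d12:H1→d13:-→d14:-→d15:-→d16:-→d17:-→d18:-→d19:-→d20:H2→d21:-→d22:-→d23:-→d24:H3→d25:-→d26:-→d27:-→d28:-→d29:-→d30:-→d31:-→d32:H2 -> H2
  lookup 208.0.1.31: bits 110100000 walk d0:-→d1:-→d2:-→d3:-→d4:-→d5:-→d6:-→d7:-→d8:H0→d9:- -> H0
  lookup 208.0.118.159: bits 110100000 walk d0:-→d1:-→d2:-→d3:-→d4:-→d5:-→d6:-→d7:-→d8:H0→d9:- -> H0
  + 208.125.110.160/28 (H1) depth=28
  + 203.138.65.192/28 (H1) depth=28
  lookup 208.116.72.32: bits 110100000111 walk d0:-→d1:-→d2:-→d3:-→d4:-→d5:-→d6:-→d7:-→d8:H0→d9:-→d10:-→d11:-→d12:H1 -> H1

== LOOKUPS ==
["H3","no-route","H1","H2","H2","H2","H2","H0","H2","H2","H1","no-route","H2","H0","H0","H1"]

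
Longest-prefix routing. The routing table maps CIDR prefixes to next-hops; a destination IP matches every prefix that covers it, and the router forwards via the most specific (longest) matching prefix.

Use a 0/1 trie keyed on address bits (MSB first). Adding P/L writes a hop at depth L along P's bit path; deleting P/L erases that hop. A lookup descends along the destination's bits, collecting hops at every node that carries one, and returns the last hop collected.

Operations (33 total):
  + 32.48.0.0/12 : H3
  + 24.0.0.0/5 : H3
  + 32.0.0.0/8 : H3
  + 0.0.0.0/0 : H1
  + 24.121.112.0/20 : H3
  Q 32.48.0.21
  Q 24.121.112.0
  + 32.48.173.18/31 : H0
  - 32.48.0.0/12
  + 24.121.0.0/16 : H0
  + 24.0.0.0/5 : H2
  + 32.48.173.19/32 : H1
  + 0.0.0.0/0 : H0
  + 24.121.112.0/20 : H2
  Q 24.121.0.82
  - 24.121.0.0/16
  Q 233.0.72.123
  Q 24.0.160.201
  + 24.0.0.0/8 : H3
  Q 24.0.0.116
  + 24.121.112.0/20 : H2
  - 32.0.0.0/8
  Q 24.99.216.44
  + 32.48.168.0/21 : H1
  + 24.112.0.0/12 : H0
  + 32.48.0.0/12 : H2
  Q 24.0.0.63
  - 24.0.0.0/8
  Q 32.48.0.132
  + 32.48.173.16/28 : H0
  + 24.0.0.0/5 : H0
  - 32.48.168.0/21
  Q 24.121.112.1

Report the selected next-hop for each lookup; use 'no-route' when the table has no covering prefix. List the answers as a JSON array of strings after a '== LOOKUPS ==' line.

Trace:
  add 32.48.0.0/12 -> H3 at depth 12
  add 24.0.0.0/5 -> H3 at depth 5
  add 32.0.0.0/8 -> H3 at depth 8
  add 0.0.0.0/0 -> H1 at depth 0
  add 24.121.112.0/20 -> H3 at depth 20
  Q 32.48.0.21: descend 001000000011 ; hops seen [H1,H3,H3] ; pick H3
  Q 24.121.112.0: descend 00011000011110010111 ; hops seen [H1,H3,H3] ; pick H3
  add 32.48.173.18/31 -> H0 at depth 31
  - 32.48.0.0/12 clear@12
  add 24.121.0.0/16 -> H0 at depth 16
  add 24.0.0.0/5 -> H2 at depth 5
  add 32.48.173.19/32 -> H1 at depth 32
  add 0.0.0.0/0 -> H0 at depth 0
  add 24.121.112.0/20 -> H2 at depth 20
  Q 24.121.0.82: descend 00011000011110010 ; hops seen [H0,H2,H0] ; pick H0
  - 24.121.0.0/16 clear@16
  Q 233.0.72.123: descend ε ; hops seen [H0] ; pick H0
  Q 24.0.160.201: descend 000110000 ; hops seen [H0,H2] ; pick H2
  add 24.0.0.0/8 -> H3 at depth 8
  Q 24.0.0.116: descend 000110000 ; hops seen [H0,H2,H3] ; pick H3
  add 24.121.112.0/20 -> H2 at depth 20
  - 32.0.0.0/8 clear@8
  Q 24.99.216.44: descend 00011000011 ; hops seen [H0,H2,H3] ; pick H3
  add 32.48.168.0/21 -> H1 at depth 21
  add 24.112.0.0/12 -> H0 at depth 12
  add 32.48.0.0/12 -> H2 at depth 12
  Q 24.0.0.63: descend 000110000 ; hops seen [H0,H2,H3] ; pick H3
  - 24.0.0.0/8 clear@8
  Q 32.48.0.132: descend 0010000000110000 ; hops seen [H0,H2] ; pick H2
  add 32.48.173.16/28 -> H0 at depth 28
  add 24.0.0.0/5 -> H0 at depth 5
  - 32.48.168.0/21 clear@21
  Q 24.121.112.1: descend 00011000011110010111 ; hops seen [H0,H0,H0,H2] ; pick H2

== LOOKUPS ==
["H3","H3","H0","H0","H2","H3","H3","H3","H2","H2"]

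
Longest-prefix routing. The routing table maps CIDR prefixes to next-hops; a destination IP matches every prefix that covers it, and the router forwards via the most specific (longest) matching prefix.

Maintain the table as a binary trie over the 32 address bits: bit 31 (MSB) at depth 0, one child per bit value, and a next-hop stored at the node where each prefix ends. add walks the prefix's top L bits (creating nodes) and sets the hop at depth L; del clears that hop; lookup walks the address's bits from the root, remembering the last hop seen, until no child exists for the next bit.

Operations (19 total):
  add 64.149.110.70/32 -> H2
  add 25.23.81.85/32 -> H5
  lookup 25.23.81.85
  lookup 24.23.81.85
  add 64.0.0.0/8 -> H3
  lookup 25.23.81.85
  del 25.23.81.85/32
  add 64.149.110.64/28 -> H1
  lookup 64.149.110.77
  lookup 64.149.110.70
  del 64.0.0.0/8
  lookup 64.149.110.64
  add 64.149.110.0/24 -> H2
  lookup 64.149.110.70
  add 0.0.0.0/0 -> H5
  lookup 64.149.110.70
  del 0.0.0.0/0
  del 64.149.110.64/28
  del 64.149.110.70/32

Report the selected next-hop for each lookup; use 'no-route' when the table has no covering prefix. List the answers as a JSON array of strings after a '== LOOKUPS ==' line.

Apply in order:
  add 64.149.110.70/32 -> H2 at depth 32
  add 25.23.81.85/32 -> H5 at depth 32
  ? 25.23.81.85  path d0:-→d1:-→d2:-→d3:-→d4:-→d5:-→d6:-→d7:-→d8:-→d9:-→d10:-→d11:-→d12:-→d13:-→d14:-→d15:-→d16:-→d17:-→d18:-→d19:-→d20:-→d21:-→d22:-→d23:-→d24:-→d25:-→d26:-→d27:-→d28:-→d29:-→d30:-→d31:-→d32:H5  best=H5
  ? 24.23.81.85  path d0:-→d1:-→d2:-→d3:-→d4:-→d5:-→d6:-→d7:-  best=no-route
  add 64.0.0.0/8 -> H3 at depth 8
  ? 25.23.81.85  path d0:-→d1:-→d2:-→d3:-→d4:-→d5:-→d6:-→d7:-→d8:-→d9:-→d10:-→d11:-→d12:-→d13:-→d14:-→d15:-→d16:-→d17:-→d18:-→d19:-→d20:-→d21:-→d22:-→d23:-→d24:-→d25:-→d26:-→d27:-→d28:-→d29:-→d30:-→d31:-→d32:H5  best=H5
  - 25.23.81.85/32 clear@32
  add 64.149.110.64/28 -> H1 at depth 28
  ? 64.149.110.77  path d0:-→d1:-→d2:-→d3:-→d4:-→d5:-→d6:-→d7:-→d8:H3→d9:-→d10:-→d11:-→d12:-→d13:-→d14:-→d15:-→d16:-→d17:-→d18:-→d19:-→d20:-→d21:-→d22:-→d23:-→d24:-→d25:-→d26:-→d27:-→d28:H1  best=H1
  ? 64.149.110.70  path d0:-→d1:-→d2:-→d3:-→d4:-→d5:-→d6:-→d7:-→d8:H3→d9:-→d10:-→d11:-→d12:-→d13:-→d14:-→d15:-→d16:-→d17:-→d18:-→d19:-→d20:-→d21:-→d22:-→d23:-→d24:-→d25:-→d26:-→d27:-→d28:H1→d29:-→d30:-→d31:-→d32:H2  best=H2
  - 64.0.0.0/8 clear@8
  ? 64.149.110.64  path d0:-→d1:-→d2:-→d3:-→d4:-→d5:-→d6:-→d7:-→d8:-→d9:-→d10:-→d11:-→d12:-→d13:-→d14:-→d15:-→d16:-→d17:-→d18:-→d19:-→d20:-→d21:-→d22:-→d23:-→d24:-→d25:-→d26:-→d27:-→d28:H1→d29:-  best=H1
  add 64.149.110.0/24 -> H2 at depth 24
  ? 64.149.110.70  path d0:-→d1:-→d2:-→d3:-→d4:-→d5:-→d6:-→d7:-→d8:-→d9:-→d10:-→d11:-→d12:-→d13:-→d14:-→d15:-→d16:-→d17:-→d18:-→d19:-→d20:-→d21:-→d22:-→d23:-→d24:H2→d25:-→d26:-→d27:-→d28:H1→d29:-→d30:-→d31:-→d32:H2  best=H2
  add 0.0.0.0/0 -> H5 at depth 0
  ? 64.149.110.70  path d0:H5→d1:-→d2:-→d3:-→d4:-→d5:-→d6:-→d7:-→d8:-→d9:-→d10:-→d11:-→d12:-→d13:-→d14:-→d15:-→d16:-→d17:-→d18:-→d19:-→d20:-→d21:-→d22:-→d23:-→d24:H2→d25:-→d26:-→d27:-→d28:H1→d29:-→d30:-→d31:-→d32:H2  best=H2
  - 0.0.0.0/0 clear@0
  - 64.149.110.64/28 clear@28
  - 64.149.110.70/32 clear@32

== LOOKUPS ==
["H5","no-route","H5","H1","H2","H1","H2","H2"]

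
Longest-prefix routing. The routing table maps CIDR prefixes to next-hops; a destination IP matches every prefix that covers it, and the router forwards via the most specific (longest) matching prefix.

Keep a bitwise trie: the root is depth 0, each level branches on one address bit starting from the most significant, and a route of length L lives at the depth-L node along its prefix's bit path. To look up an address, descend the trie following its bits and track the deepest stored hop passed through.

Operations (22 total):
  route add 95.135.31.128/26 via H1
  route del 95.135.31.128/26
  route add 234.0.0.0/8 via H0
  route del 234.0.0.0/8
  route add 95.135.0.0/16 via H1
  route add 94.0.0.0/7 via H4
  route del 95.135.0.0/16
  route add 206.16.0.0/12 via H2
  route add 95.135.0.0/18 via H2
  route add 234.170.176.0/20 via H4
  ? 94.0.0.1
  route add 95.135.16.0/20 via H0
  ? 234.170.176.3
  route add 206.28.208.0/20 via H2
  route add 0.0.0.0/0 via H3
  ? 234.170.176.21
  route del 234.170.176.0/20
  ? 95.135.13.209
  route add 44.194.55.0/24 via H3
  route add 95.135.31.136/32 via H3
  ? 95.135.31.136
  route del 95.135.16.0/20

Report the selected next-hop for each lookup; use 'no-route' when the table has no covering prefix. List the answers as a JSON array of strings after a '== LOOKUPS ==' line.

Trace:
  add 95.135.31.128/26 -> H1 at depth 26
  - 95.135.31.128/26 clear@26
  add 234.0.0.0/8 -> H0 at depth 8
  - 234.0.0.0/8 clear@8
  add 95.135.0.0/16 -> H1 at depth 16
  add 94.0.0.0/7 -> H4 at depth 7
  - 95.135.0.0/16 clear@16
  add 206.16.0.0/12 -> H2 at depth 12
  add 95.135.0.0/18 -> H2 at depth 18
  add 234.170.176.0/20 -> H4 at depth 20
  lookup 94.0.0.1: bits 0101111 walk d0:-→d1:-→d2:-→d3:-→d4:-→d5:-→d6:-→d7:H4 -> H4
  add 95.135.16.0/20 -> H0 at depth 20
  lookup 234.170.176.3: bits 11101010101010101011 walk d0:-→d1:-→d2:-→d3:-→d4:-→d5:-→d6:-→d7:-→d8:-→d9:-→d10:-→d11:-→d12:-→d13:-→d14:-→d15:-→d16:-→d17:-→d18:-→d19:-→d20:H4 -> H4
  add 206.28.208.0/20 -> H2 at depth 20
  add 0.0.0.0/0 -> H3 at depth 0
  lookup 234.170.176.21: bits 11101010101010101011 walk d0:H3→d1:-→d2:-→d3:-→d4:-→d5:-→d6:-→d7:-→d8:-→d9:-→d10:-→d11:-→d12:-→d13:-→d14:-→d15:-→d16:-→d17:-→d18:-→d19:-→d20:H4 -> H4
  - 234.170.176.0/20 clear@20
  lookup 95.135.13.209: bits 0101111110000111000 walk d0:H3→d1:-→d2:-→d3:-→d4:-→d5:-→d6:-→d7:H4→d8:-→d9:-→d10:-→d11:-→d12:-→d13:-→d14:-→d15:-→d16:-→d17:-→d18:H2→d19:- -> H2
  add 44.194.55.0/24 -> H3 at depth 24
  add 95.135.31.136/32 -> H3 at depth 32
  lookup 95.135.31.136: bits 01011111100001110001111110001000 walk d0:H3→d1:-→d2:-→d3:-→d4:-→d5:-→d6:-→d7:H4→d8:-→d9:-→d10:-→d11:-→d12:-→d13:-→d14:-→d15:-→d16:-→d17:-→d18:H2→d19:-→d20:H0→d21:-→d22:-→d23:-→d24:-→d25:-→d26:-→d27:-→d28:-→d29:-→d30:-→d31:-→d32:H3 -> H3
  - 95.135.16.0/20 clear@20

== LOOKUPS ==
["H4","H4","H4","H2","H3"]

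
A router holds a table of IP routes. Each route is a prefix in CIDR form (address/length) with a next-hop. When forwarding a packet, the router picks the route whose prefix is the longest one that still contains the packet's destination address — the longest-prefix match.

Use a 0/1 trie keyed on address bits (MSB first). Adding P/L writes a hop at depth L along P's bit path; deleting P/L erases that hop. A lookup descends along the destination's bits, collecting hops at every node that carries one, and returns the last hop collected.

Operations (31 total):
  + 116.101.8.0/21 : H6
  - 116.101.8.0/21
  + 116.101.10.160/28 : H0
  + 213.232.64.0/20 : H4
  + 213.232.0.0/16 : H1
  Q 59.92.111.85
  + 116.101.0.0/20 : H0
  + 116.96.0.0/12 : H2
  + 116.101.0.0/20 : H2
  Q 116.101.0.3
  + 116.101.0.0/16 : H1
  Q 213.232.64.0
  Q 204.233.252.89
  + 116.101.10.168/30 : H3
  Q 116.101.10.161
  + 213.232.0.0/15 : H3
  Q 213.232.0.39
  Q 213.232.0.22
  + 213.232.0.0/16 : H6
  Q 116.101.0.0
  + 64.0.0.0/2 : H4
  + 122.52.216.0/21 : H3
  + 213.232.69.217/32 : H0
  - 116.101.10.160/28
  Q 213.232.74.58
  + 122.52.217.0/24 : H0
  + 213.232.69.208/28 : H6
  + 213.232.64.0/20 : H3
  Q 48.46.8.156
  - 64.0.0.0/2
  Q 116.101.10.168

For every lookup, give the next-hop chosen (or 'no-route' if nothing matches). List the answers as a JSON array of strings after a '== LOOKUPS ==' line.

Trace:
  add 116.101.8.0/21 -> H6 at depth 21
  - 116.101.8.0/21 clear@21
  add 116.101.10.160/28 -> H0 at depth 28
  add 213.232.64.0/20 -> H4 at depth 20
  add 213.232.0.0/16 -> H1 at depth 16
  lookup 59.92.111.85: bits 0 walk d0:-→d1:- -> no-route
  add 116.101.0.0/20 -> H0 at depth 20
  add 116.96.0.0/12 -> H2 at depth 12
  add 116.101.0.0/20 -> H2 at depth 20
  lookup 116.101.0.3: bits 01110100011001010000 walk d0:-→d1:-→d2:-→d3:-→d4:-→d5:-→d6:-→d7:-→d8:-→d9:-→d10:-→d11:-→d12:H2→d13:-→d14:-→d15:-→d16:-→d17:-→d18:-→d19:-→d20:H2 -> H2
  add 116.101.0.0/16 -> H1 at depth 16
  lookup 213.232.64.0: bits 11010101111010000100 walk d0:-→d1:-→d2:-→d3:-→d4:-→d5:-→d6:-→d7:-→d8:-→d9:-→d10:-→d11:-→d12:-→d13:-→d14:-→d15:-→d16:H1→d17:-→d18:-→d19:-→d20:H4 -> H4
  lookup 204.233.252.89: bits 110 walk d0:-→d1:-→d2:-→d3:- -> no-route
  add 116.101.10.168/30 -> H3 at depth 30
  lookup 116.101.10.161: bits 0111010001100101000010101010 walk d0:-→d1:-→d2:-→d3:-→d4:-→d5:-→d6:-→d7:-→d8:-→d9:-→d10:-→d11:-→d12:H2→d13:-→d14:-→d15:-→d16:H1→d17:-→d18:-→d19:-→d20:H2→d21:-→d22:-→d23:-→d24:-→d25:-→d26:-→d27:-→d28:H0 -> H0
  add 213.232.0.0/15 -> H3 at depth 15
  lookup 213.232.0.39: bits 11010101111010000 walk d0:-→d1:-→d2:-→d3:-→d4:-→d5:-→d6:-→d7:-→d8:-→d9:-→d10:-→d11:-→d12:-→d13:-→d14:-→d15:H3→d16:H1→d17:- -> H1
  lookup 213.232.0.22: bits 11010101111010000 walk d0:-→d1:-→d2:-→d3:-→d4:-→d5:-→d6:-→d7:-→d8:-→d9:-→d10:-→d11:-→d12:-→d13:-→d14:-→d15:H3→d16:H1→d17:- -> H1
  add 213.232.0.0/16 -> H6 at depth 16
  lookup 116.101.0.0: bits 01110100011001010000 walk d0:-→d1:-→d2:-→d3:-→d4:-→d5:-→d6:-→d7:-→d8:-→d9:-→d10:-→d11:-→d12:H2→d13:-→d14:-→d15:-→d16:H1→d17:-→d18:-→d19:-→d20:H2 -> H2
  add 64.0.0.0/2 -> H4 at depth 2
  add 122.52.216.0/21 -> H3 at depth 21
  add 213.232.69.217/32 -> H0 at depth 32
  - 116.101.10.160/28 clear@28
  lookup 213.232.74.58: bits 11010101111010000100 walk d0:-→d1:-→d2:-→d3:-→d4:-→d5:-→d6:-→d7:-→d8:-→d9:-→d10:-→d11:-→d12:-→d13:-→d14:-→d15:H3→d16:H6→d17:-→d18:-→d19:-→d20:H4 -> H4
  add 122.52.217.0/24 -> H0 at depth 24
  add 213.232.69.208/28 -> H6 at depth 28
  add 213.232.64.0/20 -> H3 at depth 20
  lookup 48.46.8.156: bits 0 walk d0:-→d1:- -> no-route
  - 64.0.0.0/2 clear@2
  lookup 116.101.10.168: bits 011101000110010100001010101010 walk d0:-→d1:-→d2:-→d3:-→d4:-→d5:-→d6:-→d7:-→d8:-→d9:-→d10:-→d11:-→d12:H2→d13:-→d14:-→d15:-→d16:H1→d17:-→d18:-→d19:-→d20:H2→d21:-→d22:-→d23:-→d24:-→d25:-→d26:-→d27:-→d28:-→d29:-→d30:H3 -> H3

== LOOKUPS ==
["no-route","H2","H4","no-route","H0","H1","H1","H2","H4","no-route","H3"]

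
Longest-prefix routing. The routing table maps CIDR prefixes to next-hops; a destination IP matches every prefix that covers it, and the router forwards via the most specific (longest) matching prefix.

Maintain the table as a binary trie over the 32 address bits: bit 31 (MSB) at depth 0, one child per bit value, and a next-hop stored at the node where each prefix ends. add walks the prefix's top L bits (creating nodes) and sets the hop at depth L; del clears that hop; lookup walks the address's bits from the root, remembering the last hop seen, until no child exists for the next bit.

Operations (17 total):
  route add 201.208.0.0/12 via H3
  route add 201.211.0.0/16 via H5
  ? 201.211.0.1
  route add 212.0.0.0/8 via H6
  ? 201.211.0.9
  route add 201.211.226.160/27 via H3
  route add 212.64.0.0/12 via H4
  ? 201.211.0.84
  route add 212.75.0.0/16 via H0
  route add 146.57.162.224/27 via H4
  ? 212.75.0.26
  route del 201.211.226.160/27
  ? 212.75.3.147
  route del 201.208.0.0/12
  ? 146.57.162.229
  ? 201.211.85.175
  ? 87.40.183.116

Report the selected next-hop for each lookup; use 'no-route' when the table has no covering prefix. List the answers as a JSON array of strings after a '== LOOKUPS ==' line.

Process each operation:
  + 201.208.0.0/12 (H3) depth=12
  + 201.211.0.0/16 (H5) depth=16
  Q 201.211.0.1: descend 1100100111010011 ; hops seen [H3,H5] ; pick H5
  + 212.0.0.0/8 (H6) depth=8
  Q 201.211.0.9: descend 1100100111010011 ; hops seen [H3,H5] ; pick H5
  + 201.211.226.160/27 (H3) depth=27
  + 212.64.0.0/12 (H4) depth=12
  Q 201.211.0.84: descend 1100100111010011 ; hops seen [H3,H5] ; pick H5
  + 212.75.0.0/16 (H0) depth=16
  + 146.57.162.224/27 (H4) depth=27
  Q 212.75.0.26: descend 1101010001001011 ; hops seen [H6,H4,H0] ; pick H0
  del 201.211.226.160/27 (clear depth 27)
  Q 212.75.3.147: descend 1101010001001011 ; hops seen [H6,H4,H0] ; pick H0
  del 201.208.0.0/12 (clear depth 12)
  Q 146.57.162.229: descend 100100100011100110100010111 ; hops seen [H4] ; pick H4
  Q 201.211.85.175: descend 1100100111010011 ; hops seen [H5] ; pick H5
  Q 87.40.183.116: descend ε ; hops seen [∅] ; pick no-route

== LOOKUPS ==
["H5","H5","H5","H0","H0","H4","H5","no-route"]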